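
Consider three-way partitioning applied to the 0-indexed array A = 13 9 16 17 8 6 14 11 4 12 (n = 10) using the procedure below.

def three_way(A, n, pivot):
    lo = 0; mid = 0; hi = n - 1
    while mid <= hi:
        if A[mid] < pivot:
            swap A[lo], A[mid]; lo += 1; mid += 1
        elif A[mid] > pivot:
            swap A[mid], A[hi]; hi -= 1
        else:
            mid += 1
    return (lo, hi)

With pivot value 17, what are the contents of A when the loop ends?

13 9 16 8 6 14 11 4 12 17

lo=0 mid=0 hi=9
13<17: swap(0,0), lo=1 mid=1 ⇒ 13 9 16 17 8 6 14 11 4 12
9<17: swap(1,1), lo=2 mid=2 ⇒ 13 9 16 17 8 6 14 11 4 12
16<17: swap(2,2), lo=3 mid=3 ⇒ 13 9 16 17 8 6 14 11 4 12
17=17: mid=4
8<17: swap(3,4), lo=4 mid=5 ⇒ 13 9 16 8 17 6 14 11 4 12
6<17: swap(4,5), lo=5 mid=6 ⇒ 13 9 16 8 6 17 14 11 4 12
14<17: swap(5,6), lo=6 mid=7 ⇒ 13 9 16 8 6 14 17 11 4 12
11<17: swap(6,7), lo=7 mid=8 ⇒ 13 9 16 8 6 14 11 17 4 12
4<17: swap(7,8), lo=8 mid=9 ⇒ 13 9 16 8 6 14 11 4 17 12
12<17: swap(8,9), lo=9 mid=10 ⇒ 13 9 16 8 6 14 11 4 12 17
done. lo=9 hi=9; A=13 9 16 8 6 14 11 4 12 17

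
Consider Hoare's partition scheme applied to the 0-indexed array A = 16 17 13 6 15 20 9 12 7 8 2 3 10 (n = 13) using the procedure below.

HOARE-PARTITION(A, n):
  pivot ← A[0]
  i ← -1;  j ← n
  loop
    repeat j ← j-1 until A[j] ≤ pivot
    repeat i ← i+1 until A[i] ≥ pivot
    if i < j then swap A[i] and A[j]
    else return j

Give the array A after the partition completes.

10 3 13 6 15 2 9 12 7 8 20 17 16

pivot = A[0] = 16; i = -1, j = 13
j→12 (A[12]=10≤16), i→0 (A[0]=16≥16); i<j, swap → 10 17 13 6 15 20 9 12 7 8 2 3 16
j→11 (A[11]=3≤16), i→1 (A[1]=17≥16); i<j, swap → 10 3 13 6 15 20 9 12 7 8 2 17 16
j→10 (A[10]=2≤16), i→5 (A[5]=20≥16); i<j, swap → 10 3 13 6 15 2 9 12 7 8 20 17 16
j→9, i→10; i≥j, return j=9. A = 10 3 13 6 15 2 9 12 7 8 20 17 16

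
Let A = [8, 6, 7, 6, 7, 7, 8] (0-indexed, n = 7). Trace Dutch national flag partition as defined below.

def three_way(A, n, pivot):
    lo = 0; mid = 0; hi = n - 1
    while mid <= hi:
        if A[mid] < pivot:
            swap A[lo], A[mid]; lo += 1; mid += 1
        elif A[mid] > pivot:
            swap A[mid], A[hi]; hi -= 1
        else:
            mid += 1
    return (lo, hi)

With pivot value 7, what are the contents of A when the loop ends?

lo=0 mid=0 hi=6
8>7: swap(0,6), hi=5 ⇒ [8, 6, 7, 6, 7, 7, 8]
8>7: swap(0,5), hi=4 ⇒ [7, 6, 7, 6, 7, 8, 8]
7=7: mid=1
6<7: swap(0,1), lo=1 mid=2 ⇒ [6, 7, 7, 6, 7, 8, 8]
7=7: mid=3
6<7: swap(1,3), lo=2 mid=4 ⇒ [6, 6, 7, 7, 7, 8, 8]
7=7: mid=5
done. lo=2 hi=4; A=[6, 6, 7, 7, 7, 8, 8]

[6, 6, 7, 7, 7, 8, 8]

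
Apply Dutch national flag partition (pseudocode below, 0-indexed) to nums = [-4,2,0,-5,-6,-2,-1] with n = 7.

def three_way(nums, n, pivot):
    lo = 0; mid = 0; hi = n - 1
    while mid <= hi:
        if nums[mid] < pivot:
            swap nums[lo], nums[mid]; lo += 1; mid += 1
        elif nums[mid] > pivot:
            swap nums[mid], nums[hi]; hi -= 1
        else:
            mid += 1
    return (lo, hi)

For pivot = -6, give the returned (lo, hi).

pivot = -6; lo=0, mid=0, hi=6
nums[mid]=-4>-6: swap nums[0],nums[6]; hi=5 → [-1,2,0,-5,-6,-2,-4]
nums[mid]=-1>-6: swap nums[0],nums[5]; hi=4 → [-2,2,0,-5,-6,-1,-4]
nums[mid]=-2>-6: swap nums[0],nums[4]; hi=3 → [-6,2,0,-5,-2,-1,-4]
nums[mid]=-6=-6: mid=1
nums[mid]=2>-6: swap nums[1],nums[3]; hi=2 → [-6,-5,0,2,-2,-1,-4]
nums[mid]=-5>-6: swap nums[1],nums[2]; hi=1 → [-6,0,-5,2,-2,-1,-4]
nums[mid]=0>-6: swap nums[1],nums[1]; hi=0 → [-6,0,-5,2,-2,-1,-4]
end: lo=0, hi=0; nums = [-6,0,-5,2,-2,-1,-4]

(0, 0)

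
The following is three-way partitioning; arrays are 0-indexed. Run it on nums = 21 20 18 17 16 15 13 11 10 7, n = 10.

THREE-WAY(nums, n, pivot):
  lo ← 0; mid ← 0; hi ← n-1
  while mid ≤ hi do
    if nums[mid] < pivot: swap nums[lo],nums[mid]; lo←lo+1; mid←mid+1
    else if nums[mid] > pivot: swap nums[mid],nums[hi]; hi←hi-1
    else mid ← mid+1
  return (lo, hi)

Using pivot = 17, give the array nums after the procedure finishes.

pivot = 17; lo=0, mid=0, hi=9
nums[mid]=21>17: swap nums[0],nums[9]; hi=8 → 7 20 18 17 16 15 13 11 10 21
nums[mid]=7<17: swap nums[0],nums[0]; lo=1,mid=1 → 7 20 18 17 16 15 13 11 10 21
nums[mid]=20>17: swap nums[1],nums[8]; hi=7 → 7 10 18 17 16 15 13 11 20 21
nums[mid]=10<17: swap nums[1],nums[1]; lo=2,mid=2 → 7 10 18 17 16 15 13 11 20 21
nums[mid]=18>17: swap nums[2],nums[7]; hi=6 → 7 10 11 17 16 15 13 18 20 21
nums[mid]=11<17: swap nums[2],nums[2]; lo=3,mid=3 → 7 10 11 17 16 15 13 18 20 21
nums[mid]=17=17: mid=4
nums[mid]=16<17: swap nums[3],nums[4]; lo=4,mid=5 → 7 10 11 16 17 15 13 18 20 21
nums[mid]=15<17: swap nums[4],nums[5]; lo=5,mid=6 → 7 10 11 16 15 17 13 18 20 21
nums[mid]=13<17: swap nums[5],nums[6]; lo=6,mid=7 → 7 10 11 16 15 13 17 18 20 21
end: lo=6, hi=6; nums = 7 10 11 16 15 13 17 18 20 21

7 10 11 16 15 13 17 18 20 21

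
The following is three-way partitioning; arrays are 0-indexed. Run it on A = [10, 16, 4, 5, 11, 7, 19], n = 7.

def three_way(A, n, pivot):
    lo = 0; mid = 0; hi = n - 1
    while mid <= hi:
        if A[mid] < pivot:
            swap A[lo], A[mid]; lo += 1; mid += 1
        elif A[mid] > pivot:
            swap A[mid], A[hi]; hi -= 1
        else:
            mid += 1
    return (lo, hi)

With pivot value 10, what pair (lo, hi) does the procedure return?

pivot = 10; lo=0, mid=0, hi=6
A[mid]=10=10: mid=1
A[mid]=16>10: swap A[1],A[6]; hi=5 → [10, 19, 4, 5, 11, 7, 16]
A[mid]=19>10: swap A[1],A[5]; hi=4 → [10, 7, 4, 5, 11, 19, 16]
A[mid]=7<10: swap A[0],A[1]; lo=1,mid=2 → [7, 10, 4, 5, 11, 19, 16]
A[mid]=4<10: swap A[1],A[2]; lo=2,mid=3 → [7, 4, 10, 5, 11, 19, 16]
A[mid]=5<10: swap A[2],A[3]; lo=3,mid=4 → [7, 4, 5, 10, 11, 19, 16]
A[mid]=11>10: swap A[4],A[4]; hi=3 → [7, 4, 5, 10, 11, 19, 16]
end: lo=3, hi=3; A = [7, 4, 5, 10, 11, 19, 16]

(3, 3)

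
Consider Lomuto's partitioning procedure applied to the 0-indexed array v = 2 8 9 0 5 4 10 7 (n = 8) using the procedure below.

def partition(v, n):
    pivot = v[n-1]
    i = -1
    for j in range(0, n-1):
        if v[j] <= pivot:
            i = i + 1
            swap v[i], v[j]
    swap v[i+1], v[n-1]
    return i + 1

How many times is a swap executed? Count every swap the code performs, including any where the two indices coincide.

5

pivot=7, i=-1
j=0: 2≤7, i=0, swap(0,0) ⇒ 2 8 9 0 5 4 10 7
j=1: 8>7, skip
j=2: 9>7, skip
j=3: 0≤7, i=1, swap(1,3) ⇒ 2 0 9 8 5 4 10 7
j=4: 5≤7, i=2, swap(2,4) ⇒ 2 0 5 8 9 4 10 7
j=5: 4≤7, i=3, swap(3,5) ⇒ 2 0 5 4 9 8 10 7
j=6: 10>7, skip
swap(4,7) ⇒ 2 0 5 4 7 8 10 9; return 4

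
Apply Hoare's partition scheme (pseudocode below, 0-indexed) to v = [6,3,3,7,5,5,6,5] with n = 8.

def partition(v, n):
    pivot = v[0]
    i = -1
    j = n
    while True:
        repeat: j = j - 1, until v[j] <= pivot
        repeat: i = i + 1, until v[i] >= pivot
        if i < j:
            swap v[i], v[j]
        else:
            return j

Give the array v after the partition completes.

[5,3,3,6,5,5,7,6]

pivot = v[0] = 6; i = -1, j = 8
j→7 (v[7]=5≤6), i→0 (v[0]=6≥6); i<j, swap → [5,3,3,7,5,5,6,6]
j→6 (v[6]=6≤6), i→3 (v[3]=7≥6); i<j, swap → [5,3,3,6,5,5,7,6]
j→5, i→6; i≥j, return j=5. v = [5,3,3,6,5,5,7,6]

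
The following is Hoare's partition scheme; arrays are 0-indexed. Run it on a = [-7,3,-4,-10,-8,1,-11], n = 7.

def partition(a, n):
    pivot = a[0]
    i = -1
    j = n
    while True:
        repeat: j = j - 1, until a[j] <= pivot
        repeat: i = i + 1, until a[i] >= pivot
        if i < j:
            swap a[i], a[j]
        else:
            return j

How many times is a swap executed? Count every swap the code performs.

pivot = a[0] = -7; i = -1, j = 7
j→6 (a[6]=-11≤-7), i→0 (a[0]=-7≥-7); i<j, swap → [-11,3,-4,-10,-8,1,-7]
j→4 (a[4]=-8≤-7), i→1 (a[1]=3≥-7); i<j, swap → [-11,-8,-4,-10,3,1,-7]
j→3 (a[3]=-10≤-7), i→2 (a[2]=-4≥-7); i<j, swap → [-11,-8,-10,-4,3,1,-7]
j→2, i→3; i≥j, return j=2. a = [-11,-8,-10,-4,3,1,-7]

3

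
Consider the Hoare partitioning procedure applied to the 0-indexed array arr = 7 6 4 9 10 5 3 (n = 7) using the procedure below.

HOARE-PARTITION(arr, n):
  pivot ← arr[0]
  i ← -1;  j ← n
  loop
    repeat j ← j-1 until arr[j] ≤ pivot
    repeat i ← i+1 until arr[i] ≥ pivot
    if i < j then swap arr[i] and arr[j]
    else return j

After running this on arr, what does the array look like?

pivot = arr[0] = 7; i = -1, j = 7
j→6 (arr[6]=3≤7), i→0 (arr[0]=7≥7); i<j, swap → 3 6 4 9 10 5 7
j→5 (arr[5]=5≤7), i→3 (arr[3]=9≥7); i<j, swap → 3 6 4 5 10 9 7
j→3, i→4; i≥j, return j=3. arr = 3 6 4 5 10 9 7

3 6 4 5 10 9 7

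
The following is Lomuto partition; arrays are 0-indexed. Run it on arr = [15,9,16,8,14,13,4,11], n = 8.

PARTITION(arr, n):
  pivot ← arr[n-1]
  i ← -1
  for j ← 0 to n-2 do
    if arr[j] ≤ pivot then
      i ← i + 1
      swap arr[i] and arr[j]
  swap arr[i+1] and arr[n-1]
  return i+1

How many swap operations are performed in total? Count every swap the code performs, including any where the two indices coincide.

4

pivot=11, i=-1
j=0: 15>11, skip
j=1: 9≤11, i=0, swap(0,1) ⇒ [9,15,16,8,14,13,4,11]
j=2: 16>11, skip
j=3: 8≤11, i=1, swap(1,3) ⇒ [9,8,16,15,14,13,4,11]
j=4: 14>11, skip
j=5: 13>11, skip
j=6: 4≤11, i=2, swap(2,6) ⇒ [9,8,4,15,14,13,16,11]
swap(3,7) ⇒ [9,8,4,11,14,13,16,15]; return 3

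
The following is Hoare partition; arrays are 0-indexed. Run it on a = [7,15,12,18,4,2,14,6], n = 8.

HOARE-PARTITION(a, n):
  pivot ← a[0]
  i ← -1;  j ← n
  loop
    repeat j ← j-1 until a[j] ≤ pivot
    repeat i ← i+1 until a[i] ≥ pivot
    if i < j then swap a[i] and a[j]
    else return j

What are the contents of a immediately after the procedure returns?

[6,2,4,18,12,15,14,7]

pivot = a[0] = 7; i = -1, j = 8
j→7 (a[7]=6≤7), i→0 (a[0]=7≥7); i<j, swap → [6,15,12,18,4,2,14,7]
j→5 (a[5]=2≤7), i→1 (a[1]=15≥7); i<j, swap → [6,2,12,18,4,15,14,7]
j→4 (a[4]=4≤7), i→2 (a[2]=12≥7); i<j, swap → [6,2,4,18,12,15,14,7]
j→2, i→3; i≥j, return j=2. a = [6,2,4,18,12,15,14,7]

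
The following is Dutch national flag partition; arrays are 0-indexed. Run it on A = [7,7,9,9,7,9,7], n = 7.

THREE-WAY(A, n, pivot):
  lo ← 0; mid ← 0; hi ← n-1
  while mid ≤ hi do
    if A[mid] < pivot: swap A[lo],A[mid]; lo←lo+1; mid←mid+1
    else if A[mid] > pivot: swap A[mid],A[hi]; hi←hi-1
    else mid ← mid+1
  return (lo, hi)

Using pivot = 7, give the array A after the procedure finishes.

lo=0 mid=0 hi=6
7=7: mid=1
7=7: mid=2
9>7: swap(2,6), hi=5 ⇒ [7,7,7,9,7,9,9]
7=7: mid=3
9>7: swap(3,5), hi=4 ⇒ [7,7,7,9,7,9,9]
9>7: swap(3,4), hi=3 ⇒ [7,7,7,7,9,9,9]
7=7: mid=4
done. lo=0 hi=3; A=[7,7,7,7,9,9,9]

[7,7,7,7,9,9,9]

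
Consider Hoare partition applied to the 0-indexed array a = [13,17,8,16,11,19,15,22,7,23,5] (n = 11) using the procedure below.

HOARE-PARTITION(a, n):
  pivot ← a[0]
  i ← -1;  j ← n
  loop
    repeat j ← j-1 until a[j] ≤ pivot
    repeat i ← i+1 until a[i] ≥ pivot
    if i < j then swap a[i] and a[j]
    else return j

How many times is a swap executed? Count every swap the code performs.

pivot=13
j stops at 10 (5), i stops at 0 (13); swap ⇒ [5,17,8,16,11,19,15,22,7,23,13]
j stops at 8 (7), i stops at 1 (17); swap ⇒ [5,7,8,16,11,19,15,22,17,23,13]
j stops at 4 (11), i stops at 3 (16); swap ⇒ [5,7,8,11,16,19,15,22,17,23,13]
j stops at 3, i stops at 4; i≥j ⇒ return 3. a=[5,7,8,11,16,19,15,22,17,23,13]

3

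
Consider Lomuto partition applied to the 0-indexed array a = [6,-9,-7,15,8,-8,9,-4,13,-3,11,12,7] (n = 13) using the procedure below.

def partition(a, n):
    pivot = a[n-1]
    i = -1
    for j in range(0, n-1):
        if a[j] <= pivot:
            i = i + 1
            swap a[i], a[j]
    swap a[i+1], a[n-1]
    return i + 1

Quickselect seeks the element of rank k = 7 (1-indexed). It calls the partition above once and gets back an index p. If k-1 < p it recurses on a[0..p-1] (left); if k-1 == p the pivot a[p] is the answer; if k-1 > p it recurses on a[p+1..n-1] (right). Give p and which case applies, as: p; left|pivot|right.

6; pivot

pivot = a[12] = 7; i = -1
j=0: a[0]=6 ≤ 7 → i=0, swap a[0],a[0] (no change) → [6,-9,-7,15,8,-8,9,-4,13,-3,11,12,7]
j=1: a[1]=-9 ≤ 7 → i=1, swap a[1],a[1] (no change) → [6,-9,-7,15,8,-8,9,-4,13,-3,11,12,7]
j=2: a[2]=-7 ≤ 7 → i=2, swap a[2],a[2] (no change) → [6,-9,-7,15,8,-8,9,-4,13,-3,11,12,7]
j=3: a[3]=15 > 7 → no swap
j=4: a[4]=8 > 7 → no swap
j=5: a[5]=-8 ≤ 7 → i=3, swap a[3],a[5] → [6,-9,-7,-8,8,15,9,-4,13,-3,11,12,7]
j=6: a[6]=9 > 7 → no swap
j=7: a[7]=-4 ≤ 7 → i=4, swap a[4],a[7] → [6,-9,-7,-8,-4,15,9,8,13,-3,11,12,7]
j=8: a[8]=13 > 7 → no swap
j=9: a[9]=-3 ≤ 7 → i=5, swap a[5],a[9] → [6,-9,-7,-8,-4,-3,9,8,13,15,11,12,7]
j=10: a[10]=11 > 7 → no swap
j=11: a[11]=12 > 7 → no swap
final swap a[6],a[12] → [6,-9,-7,-8,-4,-3,7,8,13,15,11,12,9]; return 6
p = 6; k-1 = 6 == 6 ⇒ pivot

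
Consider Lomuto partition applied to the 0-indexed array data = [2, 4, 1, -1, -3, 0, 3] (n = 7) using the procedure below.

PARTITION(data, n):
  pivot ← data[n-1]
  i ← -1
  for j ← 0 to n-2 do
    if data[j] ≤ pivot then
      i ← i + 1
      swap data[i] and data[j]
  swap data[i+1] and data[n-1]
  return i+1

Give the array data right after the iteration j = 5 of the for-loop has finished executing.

pivot=3, i=-1
j=0: 2≤3, i=0, swap(0,0) ⇒ [2, 4, 1, -1, -3, 0, 3]
j=1: 4>3, skip
j=2: 1≤3, i=1, swap(1,2) ⇒ [2, 1, 4, -1, -3, 0, 3]
j=3: -1≤3, i=2, swap(2,3) ⇒ [2, 1, -1, 4, -3, 0, 3]
j=4: -3≤3, i=3, swap(3,4) ⇒ [2, 1, -1, -3, 4, 0, 3]
j=5: 0≤3, i=4, swap(4,5) ⇒ [2, 1, -1, -3, 0, 4, 3]
(after j=5) data = [2, 1, -1, -3, 0, 4, 3]

[2, 1, -1, -3, 0, 4, 3]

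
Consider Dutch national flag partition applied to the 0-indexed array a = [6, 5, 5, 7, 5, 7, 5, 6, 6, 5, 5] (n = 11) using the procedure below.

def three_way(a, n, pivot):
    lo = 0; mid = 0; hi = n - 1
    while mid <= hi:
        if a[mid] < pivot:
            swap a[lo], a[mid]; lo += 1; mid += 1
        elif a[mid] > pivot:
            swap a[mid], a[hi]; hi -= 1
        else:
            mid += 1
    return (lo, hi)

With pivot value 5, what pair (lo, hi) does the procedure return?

(0, 5)

pivot = 5; lo=0, mid=0, hi=10
a[mid]=6>5: swap a[0],a[10]; hi=9 → [5, 5, 5, 7, 5, 7, 5, 6, 6, 5, 6]
a[mid]=5=5: mid=1
a[mid]=5=5: mid=2
a[mid]=5=5: mid=3
a[mid]=7>5: swap a[3],a[9]; hi=8 → [5, 5, 5, 5, 5, 7, 5, 6, 6, 7, 6]
a[mid]=5=5: mid=4
a[mid]=5=5: mid=5
a[mid]=7>5: swap a[5],a[8]; hi=7 → [5, 5, 5, 5, 5, 6, 5, 6, 7, 7, 6]
a[mid]=6>5: swap a[5],a[7]; hi=6 → [5, 5, 5, 5, 5, 6, 5, 6, 7, 7, 6]
a[mid]=6>5: swap a[5],a[6]; hi=5 → [5, 5, 5, 5, 5, 5, 6, 6, 7, 7, 6]
a[mid]=5=5: mid=6
end: lo=0, hi=5; a = [5, 5, 5, 5, 5, 5, 6, 6, 7, 7, 6]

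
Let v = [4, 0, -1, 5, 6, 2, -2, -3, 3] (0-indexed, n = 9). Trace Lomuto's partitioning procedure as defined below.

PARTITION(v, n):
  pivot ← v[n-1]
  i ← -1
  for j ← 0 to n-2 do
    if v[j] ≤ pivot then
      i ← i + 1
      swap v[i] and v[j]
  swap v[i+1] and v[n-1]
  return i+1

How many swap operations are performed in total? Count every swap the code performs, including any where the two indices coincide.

6

pivot = v[8] = 3; i = -1
j=0: v[0]=4 > 3 → no swap
j=1: v[1]=0 ≤ 3 → i=0, swap v[0],v[1] → [0, 4, -1, 5, 6, 2, -2, -3, 3]
j=2: v[2]=-1 ≤ 3 → i=1, swap v[1],v[2] → [0, -1, 4, 5, 6, 2, -2, -3, 3]
j=3: v[3]=5 > 3 → no swap
j=4: v[4]=6 > 3 → no swap
j=5: v[5]=2 ≤ 3 → i=2, swap v[2],v[5] → [0, -1, 2, 5, 6, 4, -2, -3, 3]
j=6: v[6]=-2 ≤ 3 → i=3, swap v[3],v[6] → [0, -1, 2, -2, 6, 4, 5, -3, 3]
j=7: v[7]=-3 ≤ 3 → i=4, swap v[4],v[7] → [0, -1, 2, -2, -3, 4, 5, 6, 3]
final swap v[5],v[8] → [0, -1, 2, -2, -3, 3, 5, 6, 4]; return 5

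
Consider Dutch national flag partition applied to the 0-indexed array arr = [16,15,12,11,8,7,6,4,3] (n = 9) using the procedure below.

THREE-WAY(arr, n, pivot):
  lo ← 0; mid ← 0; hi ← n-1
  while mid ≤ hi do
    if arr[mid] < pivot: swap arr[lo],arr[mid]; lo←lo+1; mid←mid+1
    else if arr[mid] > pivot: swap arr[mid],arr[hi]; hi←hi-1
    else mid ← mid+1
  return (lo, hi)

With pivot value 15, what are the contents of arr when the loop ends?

[3,12,11,8,7,6,4,15,16]

pivot = 15; lo=0, mid=0, hi=8
arr[mid]=16>15: swap arr[0],arr[8]; hi=7 → [3,15,12,11,8,7,6,4,16]
arr[mid]=3<15: swap arr[0],arr[0]; lo=1,mid=1 → [3,15,12,11,8,7,6,4,16]
arr[mid]=15=15: mid=2
arr[mid]=12<15: swap arr[1],arr[2]; lo=2,mid=3 → [3,12,15,11,8,7,6,4,16]
arr[mid]=11<15: swap arr[2],arr[3]; lo=3,mid=4 → [3,12,11,15,8,7,6,4,16]
arr[mid]=8<15: swap arr[3],arr[4]; lo=4,mid=5 → [3,12,11,8,15,7,6,4,16]
arr[mid]=7<15: swap arr[4],arr[5]; lo=5,mid=6 → [3,12,11,8,7,15,6,4,16]
arr[mid]=6<15: swap arr[5],arr[6]; lo=6,mid=7 → [3,12,11,8,7,6,15,4,16]
arr[mid]=4<15: swap arr[6],arr[7]; lo=7,mid=8 → [3,12,11,8,7,6,4,15,16]
end: lo=7, hi=7; arr = [3,12,11,8,7,6,4,15,16]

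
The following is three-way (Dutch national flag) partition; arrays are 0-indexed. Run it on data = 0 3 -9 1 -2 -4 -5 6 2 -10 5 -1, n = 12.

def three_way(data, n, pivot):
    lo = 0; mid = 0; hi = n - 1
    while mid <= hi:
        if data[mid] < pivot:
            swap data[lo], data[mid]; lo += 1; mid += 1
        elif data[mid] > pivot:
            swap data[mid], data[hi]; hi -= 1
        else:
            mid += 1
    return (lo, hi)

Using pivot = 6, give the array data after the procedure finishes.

0 3 -9 1 -2 -4 -5 2 -10 5 -1 6

pivot = 6; lo=0, mid=0, hi=11
data[mid]=0<6: swap data[0],data[0]; lo=1,mid=1 → 0 3 -9 1 -2 -4 -5 6 2 -10 5 -1
data[mid]=3<6: swap data[1],data[1]; lo=2,mid=2 → 0 3 -9 1 -2 -4 -5 6 2 -10 5 -1
data[mid]=-9<6: swap data[2],data[2]; lo=3,mid=3 → 0 3 -9 1 -2 -4 -5 6 2 -10 5 -1
data[mid]=1<6: swap data[3],data[3]; lo=4,mid=4 → 0 3 -9 1 -2 -4 -5 6 2 -10 5 -1
data[mid]=-2<6: swap data[4],data[4]; lo=5,mid=5 → 0 3 -9 1 -2 -4 -5 6 2 -10 5 -1
data[mid]=-4<6: swap data[5],data[5]; lo=6,mid=6 → 0 3 -9 1 -2 -4 -5 6 2 -10 5 -1
data[mid]=-5<6: swap data[6],data[6]; lo=7,mid=7 → 0 3 -9 1 -2 -4 -5 6 2 -10 5 -1
data[mid]=6=6: mid=8
data[mid]=2<6: swap data[7],data[8]; lo=8,mid=9 → 0 3 -9 1 -2 -4 -5 2 6 -10 5 -1
data[mid]=-10<6: swap data[8],data[9]; lo=9,mid=10 → 0 3 -9 1 -2 -4 -5 2 -10 6 5 -1
data[mid]=5<6: swap data[9],data[10]; lo=10,mid=11 → 0 3 -9 1 -2 -4 -5 2 -10 5 6 -1
data[mid]=-1<6: swap data[10],data[11]; lo=11,mid=12 → 0 3 -9 1 -2 -4 -5 2 -10 5 -1 6
end: lo=11, hi=11; data = 0 3 -9 1 -2 -4 -5 2 -10 5 -1 6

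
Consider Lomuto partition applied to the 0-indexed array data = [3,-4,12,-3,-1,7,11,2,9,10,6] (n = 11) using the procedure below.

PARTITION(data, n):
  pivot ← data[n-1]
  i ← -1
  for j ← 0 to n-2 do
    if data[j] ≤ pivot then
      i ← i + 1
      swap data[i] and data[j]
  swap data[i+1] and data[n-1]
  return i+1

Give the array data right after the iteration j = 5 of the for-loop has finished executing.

pivot = data[10] = 6; i = -1
j=0: data[0]=3 ≤ 6 → i=0, swap data[0],data[0] (no change) → [3,-4,12,-3,-1,7,11,2,9,10,6]
j=1: data[1]=-4 ≤ 6 → i=1, swap data[1],data[1] (no change) → [3,-4,12,-3,-1,7,11,2,9,10,6]
j=2: data[2]=12 > 6 → no swap
j=3: data[3]=-3 ≤ 6 → i=2, swap data[2],data[3] → [3,-4,-3,12,-1,7,11,2,9,10,6]
j=4: data[4]=-1 ≤ 6 → i=3, swap data[3],data[4] → [3,-4,-3,-1,12,7,11,2,9,10,6]
j=5: data[5]=7 > 6 → no swap
(after j=5) data = [3,-4,-3,-1,12,7,11,2,9,10,6]

[3,-4,-3,-1,12,7,11,2,9,10,6]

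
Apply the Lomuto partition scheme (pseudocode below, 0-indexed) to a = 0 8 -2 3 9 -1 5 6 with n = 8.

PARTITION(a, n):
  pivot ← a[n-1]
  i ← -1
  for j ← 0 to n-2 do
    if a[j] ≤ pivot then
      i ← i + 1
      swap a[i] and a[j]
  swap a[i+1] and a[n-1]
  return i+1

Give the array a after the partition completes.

0 -2 3 -1 5 6 9 8

pivot=6, i=-1
j=0: 0≤6, i=0, swap(0,0) ⇒ 0 8 -2 3 9 -1 5 6
j=1: 8>6, skip
j=2: -2≤6, i=1, swap(1,2) ⇒ 0 -2 8 3 9 -1 5 6
j=3: 3≤6, i=2, swap(2,3) ⇒ 0 -2 3 8 9 -1 5 6
j=4: 9>6, skip
j=5: -1≤6, i=3, swap(3,5) ⇒ 0 -2 3 -1 9 8 5 6
j=6: 5≤6, i=4, swap(4,6) ⇒ 0 -2 3 -1 5 8 9 6
swap(5,7) ⇒ 0 -2 3 -1 5 6 9 8; return 5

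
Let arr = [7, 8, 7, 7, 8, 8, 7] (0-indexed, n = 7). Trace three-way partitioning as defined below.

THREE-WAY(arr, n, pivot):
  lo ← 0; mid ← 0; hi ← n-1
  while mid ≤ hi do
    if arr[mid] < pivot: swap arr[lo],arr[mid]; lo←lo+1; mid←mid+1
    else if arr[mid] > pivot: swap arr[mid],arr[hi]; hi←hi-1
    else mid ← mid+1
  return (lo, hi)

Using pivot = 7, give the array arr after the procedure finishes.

[7, 7, 7, 7, 8, 8, 8]

pivot = 7; lo=0, mid=0, hi=6
arr[mid]=7=7: mid=1
arr[mid]=8>7: swap arr[1],arr[6]; hi=5 → [7, 7, 7, 7, 8, 8, 8]
arr[mid]=7=7: mid=2
arr[mid]=7=7: mid=3
arr[mid]=7=7: mid=4
arr[mid]=8>7: swap arr[4],arr[5]; hi=4 → [7, 7, 7, 7, 8, 8, 8]
arr[mid]=8>7: swap arr[4],arr[4]; hi=3 → [7, 7, 7, 7, 8, 8, 8]
end: lo=0, hi=3; arr = [7, 7, 7, 7, 8, 8, 8]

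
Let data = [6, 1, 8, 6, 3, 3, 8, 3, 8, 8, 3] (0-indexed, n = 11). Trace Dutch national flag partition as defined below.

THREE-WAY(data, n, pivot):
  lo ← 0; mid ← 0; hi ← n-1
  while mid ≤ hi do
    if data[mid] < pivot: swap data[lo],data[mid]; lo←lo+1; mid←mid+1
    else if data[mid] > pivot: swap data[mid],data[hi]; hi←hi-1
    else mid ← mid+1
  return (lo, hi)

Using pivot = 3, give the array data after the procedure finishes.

pivot = 3; lo=0, mid=0, hi=10
data[mid]=6>3: swap data[0],data[10]; hi=9 → [3, 1, 8, 6, 3, 3, 8, 3, 8, 8, 6]
data[mid]=3=3: mid=1
data[mid]=1<3: swap data[0],data[1]; lo=1,mid=2 → [1, 3, 8, 6, 3, 3, 8, 3, 8, 8, 6]
data[mid]=8>3: swap data[2],data[9]; hi=8 → [1, 3, 8, 6, 3, 3, 8, 3, 8, 8, 6]
data[mid]=8>3: swap data[2],data[8]; hi=7 → [1, 3, 8, 6, 3, 3, 8, 3, 8, 8, 6]
data[mid]=8>3: swap data[2],data[7]; hi=6 → [1, 3, 3, 6, 3, 3, 8, 8, 8, 8, 6]
data[mid]=3=3: mid=3
data[mid]=6>3: swap data[3],data[6]; hi=5 → [1, 3, 3, 8, 3, 3, 6, 8, 8, 8, 6]
data[mid]=8>3: swap data[3],data[5]; hi=4 → [1, 3, 3, 3, 3, 8, 6, 8, 8, 8, 6]
data[mid]=3=3: mid=4
data[mid]=3=3: mid=5
end: lo=1, hi=4; data = [1, 3, 3, 3, 3, 8, 6, 8, 8, 8, 6]

[1, 3, 3, 3, 3, 8, 6, 8, 8, 8, 6]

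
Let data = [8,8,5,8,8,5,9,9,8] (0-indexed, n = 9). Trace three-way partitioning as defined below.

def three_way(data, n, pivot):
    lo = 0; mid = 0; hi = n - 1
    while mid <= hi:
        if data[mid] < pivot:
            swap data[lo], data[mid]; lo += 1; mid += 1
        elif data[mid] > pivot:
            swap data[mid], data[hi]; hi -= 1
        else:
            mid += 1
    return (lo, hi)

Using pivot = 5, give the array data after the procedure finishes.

[5,5,8,8,8,9,9,8,8]

lo=0 mid=0 hi=8
8>5: swap(0,8), hi=7 ⇒ [8,8,5,8,8,5,9,9,8]
8>5: swap(0,7), hi=6 ⇒ [9,8,5,8,8,5,9,8,8]
9>5: swap(0,6), hi=5 ⇒ [9,8,5,8,8,5,9,8,8]
9>5: swap(0,5), hi=4 ⇒ [5,8,5,8,8,9,9,8,8]
5=5: mid=1
8>5: swap(1,4), hi=3 ⇒ [5,8,5,8,8,9,9,8,8]
8>5: swap(1,3), hi=2 ⇒ [5,8,5,8,8,9,9,8,8]
8>5: swap(1,2), hi=1 ⇒ [5,5,8,8,8,9,9,8,8]
5=5: mid=2
done. lo=0 hi=1; data=[5,5,8,8,8,9,9,8,8]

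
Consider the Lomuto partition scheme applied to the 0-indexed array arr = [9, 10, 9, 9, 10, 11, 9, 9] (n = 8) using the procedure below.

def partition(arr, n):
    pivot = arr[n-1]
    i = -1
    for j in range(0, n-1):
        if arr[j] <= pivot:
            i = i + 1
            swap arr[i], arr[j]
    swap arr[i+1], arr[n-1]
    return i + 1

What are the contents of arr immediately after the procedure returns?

pivot=9, i=-1
j=0: 9≤9, i=0, swap(0,0) ⇒ [9, 10, 9, 9, 10, 11, 9, 9]
j=1: 10>9, skip
j=2: 9≤9, i=1, swap(1,2) ⇒ [9, 9, 10, 9, 10, 11, 9, 9]
j=3: 9≤9, i=2, swap(2,3) ⇒ [9, 9, 9, 10, 10, 11, 9, 9]
j=4: 10>9, skip
j=5: 11>9, skip
j=6: 9≤9, i=3, swap(3,6) ⇒ [9, 9, 9, 9, 10, 11, 10, 9]
swap(4,7) ⇒ [9, 9, 9, 9, 9, 11, 10, 10]; return 4

[9, 9, 9, 9, 9, 11, 10, 10]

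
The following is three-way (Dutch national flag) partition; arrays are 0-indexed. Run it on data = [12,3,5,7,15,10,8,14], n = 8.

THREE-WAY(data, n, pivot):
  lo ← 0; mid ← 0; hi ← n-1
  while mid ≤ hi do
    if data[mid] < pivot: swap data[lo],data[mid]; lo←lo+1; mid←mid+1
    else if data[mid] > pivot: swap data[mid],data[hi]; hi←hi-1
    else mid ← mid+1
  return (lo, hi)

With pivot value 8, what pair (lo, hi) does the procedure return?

(3, 3)

pivot = 8; lo=0, mid=0, hi=7
data[mid]=12>8: swap data[0],data[7]; hi=6 → [14,3,5,7,15,10,8,12]
data[mid]=14>8: swap data[0],data[6]; hi=5 → [8,3,5,7,15,10,14,12]
data[mid]=8=8: mid=1
data[mid]=3<8: swap data[0],data[1]; lo=1,mid=2 → [3,8,5,7,15,10,14,12]
data[mid]=5<8: swap data[1],data[2]; lo=2,mid=3 → [3,5,8,7,15,10,14,12]
data[mid]=7<8: swap data[2],data[3]; lo=3,mid=4 → [3,5,7,8,15,10,14,12]
data[mid]=15>8: swap data[4],data[5]; hi=4 → [3,5,7,8,10,15,14,12]
data[mid]=10>8: swap data[4],data[4]; hi=3 → [3,5,7,8,10,15,14,12]
end: lo=3, hi=3; data = [3,5,7,8,10,15,14,12]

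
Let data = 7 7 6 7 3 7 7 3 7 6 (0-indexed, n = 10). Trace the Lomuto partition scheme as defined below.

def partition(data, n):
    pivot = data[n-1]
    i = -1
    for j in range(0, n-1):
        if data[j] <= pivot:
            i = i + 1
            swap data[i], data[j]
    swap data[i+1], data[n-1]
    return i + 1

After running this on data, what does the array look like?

pivot=6, i=-1
j=0: 7>6, skip
j=1: 7>6, skip
j=2: 6≤6, i=0, swap(0,2) ⇒ 6 7 7 7 3 7 7 3 7 6
j=3: 7>6, skip
j=4: 3≤6, i=1, swap(1,4) ⇒ 6 3 7 7 7 7 7 3 7 6
j=5: 7>6, skip
j=6: 7>6, skip
j=7: 3≤6, i=2, swap(2,7) ⇒ 6 3 3 7 7 7 7 7 7 6
j=8: 7>6, skip
swap(3,9) ⇒ 6 3 3 6 7 7 7 7 7 7; return 3

6 3 3 6 7 7 7 7 7 7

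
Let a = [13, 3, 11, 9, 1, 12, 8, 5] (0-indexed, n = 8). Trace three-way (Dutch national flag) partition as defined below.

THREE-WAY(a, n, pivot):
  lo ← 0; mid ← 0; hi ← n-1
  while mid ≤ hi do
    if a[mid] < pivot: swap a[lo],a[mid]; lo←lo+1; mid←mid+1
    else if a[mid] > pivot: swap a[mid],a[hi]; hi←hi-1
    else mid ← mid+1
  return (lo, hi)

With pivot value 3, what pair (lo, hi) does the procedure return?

(1, 1)

lo=0 mid=0 hi=7
13>3: swap(0,7), hi=6 ⇒ [5, 3, 11, 9, 1, 12, 8, 13]
5>3: swap(0,6), hi=5 ⇒ [8, 3, 11, 9, 1, 12, 5, 13]
8>3: swap(0,5), hi=4 ⇒ [12, 3, 11, 9, 1, 8, 5, 13]
12>3: swap(0,4), hi=3 ⇒ [1, 3, 11, 9, 12, 8, 5, 13]
1<3: swap(0,0), lo=1 mid=1 ⇒ [1, 3, 11, 9, 12, 8, 5, 13]
3=3: mid=2
11>3: swap(2,3), hi=2 ⇒ [1, 3, 9, 11, 12, 8, 5, 13]
9>3: swap(2,2), hi=1 ⇒ [1, 3, 9, 11, 12, 8, 5, 13]
done. lo=1 hi=1; a=[1, 3, 9, 11, 12, 8, 5, 13]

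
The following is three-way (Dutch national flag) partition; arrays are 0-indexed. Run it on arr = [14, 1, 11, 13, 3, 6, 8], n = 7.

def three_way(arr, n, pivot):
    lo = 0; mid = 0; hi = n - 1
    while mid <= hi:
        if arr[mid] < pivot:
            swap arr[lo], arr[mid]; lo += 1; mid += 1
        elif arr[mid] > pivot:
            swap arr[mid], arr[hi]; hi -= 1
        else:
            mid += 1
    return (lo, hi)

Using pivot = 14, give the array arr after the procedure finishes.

[1, 11, 13, 3, 6, 8, 14]

pivot = 14; lo=0, mid=0, hi=6
arr[mid]=14=14: mid=1
arr[mid]=1<14: swap arr[0],arr[1]; lo=1,mid=2 → [1, 14, 11, 13, 3, 6, 8]
arr[mid]=11<14: swap arr[1],arr[2]; lo=2,mid=3 → [1, 11, 14, 13, 3, 6, 8]
arr[mid]=13<14: swap arr[2],arr[3]; lo=3,mid=4 → [1, 11, 13, 14, 3, 6, 8]
arr[mid]=3<14: swap arr[3],arr[4]; lo=4,mid=5 → [1, 11, 13, 3, 14, 6, 8]
arr[mid]=6<14: swap arr[4],arr[5]; lo=5,mid=6 → [1, 11, 13, 3, 6, 14, 8]
arr[mid]=8<14: swap arr[5],arr[6]; lo=6,mid=7 → [1, 11, 13, 3, 6, 8, 14]
end: lo=6, hi=6; arr = [1, 11, 13, 3, 6, 8, 14]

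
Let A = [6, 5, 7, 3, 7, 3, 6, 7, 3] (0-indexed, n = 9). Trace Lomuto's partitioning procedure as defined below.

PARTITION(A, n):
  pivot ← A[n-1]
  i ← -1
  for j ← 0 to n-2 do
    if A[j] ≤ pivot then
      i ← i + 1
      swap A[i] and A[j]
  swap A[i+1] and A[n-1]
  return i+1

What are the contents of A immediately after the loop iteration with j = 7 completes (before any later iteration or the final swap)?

pivot = A[8] = 3; i = -1
j=0: A[0]=6 > 3 → no swap
j=1: A[1]=5 > 3 → no swap
j=2: A[2]=7 > 3 → no swap
j=3: A[3]=3 ≤ 3 → i=0, swap A[0],A[3] → [3, 5, 7, 6, 7, 3, 6, 7, 3]
j=4: A[4]=7 > 3 → no swap
j=5: A[5]=3 ≤ 3 → i=1, swap A[1],A[5] → [3, 3, 7, 6, 7, 5, 6, 7, 3]
j=6: A[6]=6 > 3 → no swap
j=7: A[7]=7 > 3 → no swap
(after j=7) A = [3, 3, 7, 6, 7, 5, 6, 7, 3]

[3, 3, 7, 6, 7, 5, 6, 7, 3]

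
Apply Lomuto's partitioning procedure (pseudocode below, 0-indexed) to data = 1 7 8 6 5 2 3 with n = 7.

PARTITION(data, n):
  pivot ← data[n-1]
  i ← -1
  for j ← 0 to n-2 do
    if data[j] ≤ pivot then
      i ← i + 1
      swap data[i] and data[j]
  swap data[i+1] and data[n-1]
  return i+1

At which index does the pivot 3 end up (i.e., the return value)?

pivot = data[6] = 3; i = -1
j=0: data[0]=1 ≤ 3 → i=0, swap data[0],data[0] (no change) → 1 7 8 6 5 2 3
j=1: data[1]=7 > 3 → no swap
j=2: data[2]=8 > 3 → no swap
j=3: data[3]=6 > 3 → no swap
j=4: data[4]=5 > 3 → no swap
j=5: data[5]=2 ≤ 3 → i=1, swap data[1],data[5] → 1 2 8 6 5 7 3
final swap data[2],data[6] → 1 2 3 6 5 7 8; return 2

2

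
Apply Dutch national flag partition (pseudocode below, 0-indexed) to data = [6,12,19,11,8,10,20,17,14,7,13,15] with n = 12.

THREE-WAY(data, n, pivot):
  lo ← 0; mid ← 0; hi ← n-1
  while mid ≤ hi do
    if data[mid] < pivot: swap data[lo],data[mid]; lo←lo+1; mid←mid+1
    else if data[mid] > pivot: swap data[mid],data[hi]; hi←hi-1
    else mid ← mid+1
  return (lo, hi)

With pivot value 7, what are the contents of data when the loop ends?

[6,7,11,8,10,20,17,14,19,13,15,12]

pivot = 7; lo=0, mid=0, hi=11
data[mid]=6<7: swap data[0],data[0]; lo=1,mid=1 → [6,12,19,11,8,10,20,17,14,7,13,15]
data[mid]=12>7: swap data[1],data[11]; hi=10 → [6,15,19,11,8,10,20,17,14,7,13,12]
data[mid]=15>7: swap data[1],data[10]; hi=9 → [6,13,19,11,8,10,20,17,14,7,15,12]
data[mid]=13>7: swap data[1],data[9]; hi=8 → [6,7,19,11,8,10,20,17,14,13,15,12]
data[mid]=7=7: mid=2
data[mid]=19>7: swap data[2],data[8]; hi=7 → [6,7,14,11,8,10,20,17,19,13,15,12]
data[mid]=14>7: swap data[2],data[7]; hi=6 → [6,7,17,11,8,10,20,14,19,13,15,12]
data[mid]=17>7: swap data[2],data[6]; hi=5 → [6,7,20,11,8,10,17,14,19,13,15,12]
data[mid]=20>7: swap data[2],data[5]; hi=4 → [6,7,10,11,8,20,17,14,19,13,15,12]
data[mid]=10>7: swap data[2],data[4]; hi=3 → [6,7,8,11,10,20,17,14,19,13,15,12]
data[mid]=8>7: swap data[2],data[3]; hi=2 → [6,7,11,8,10,20,17,14,19,13,15,12]
data[mid]=11>7: swap data[2],data[2]; hi=1 → [6,7,11,8,10,20,17,14,19,13,15,12]
end: lo=1, hi=1; data = [6,7,11,8,10,20,17,14,19,13,15,12]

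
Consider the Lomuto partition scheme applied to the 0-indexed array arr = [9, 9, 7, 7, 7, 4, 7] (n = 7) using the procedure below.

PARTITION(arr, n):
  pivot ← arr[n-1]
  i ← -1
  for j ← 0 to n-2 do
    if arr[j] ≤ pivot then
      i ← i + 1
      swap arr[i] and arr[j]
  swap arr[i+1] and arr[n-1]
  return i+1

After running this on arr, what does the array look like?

[7, 7, 7, 4, 7, 9, 9]

pivot=7, i=-1
j=0: 9>7, skip
j=1: 9>7, skip
j=2: 7≤7, i=0, swap(0,2) ⇒ [7, 9, 9, 7, 7, 4, 7]
j=3: 7≤7, i=1, swap(1,3) ⇒ [7, 7, 9, 9, 7, 4, 7]
j=4: 7≤7, i=2, swap(2,4) ⇒ [7, 7, 7, 9, 9, 4, 7]
j=5: 4≤7, i=3, swap(3,5) ⇒ [7, 7, 7, 4, 9, 9, 7]
swap(4,6) ⇒ [7, 7, 7, 4, 7, 9, 9]; return 4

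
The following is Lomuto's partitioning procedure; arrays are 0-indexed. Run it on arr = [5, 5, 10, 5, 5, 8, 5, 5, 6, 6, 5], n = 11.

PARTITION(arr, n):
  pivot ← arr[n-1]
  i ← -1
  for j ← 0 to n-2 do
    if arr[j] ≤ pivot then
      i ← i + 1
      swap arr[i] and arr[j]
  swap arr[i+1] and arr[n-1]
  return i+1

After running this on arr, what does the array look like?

pivot = arr[10] = 5; i = -1
j=0: arr[0]=5 ≤ 5 → i=0, swap arr[0],arr[0] (no change) → [5, 5, 10, 5, 5, 8, 5, 5, 6, 6, 5]
j=1: arr[1]=5 ≤ 5 → i=1, swap arr[1],arr[1] (no change) → [5, 5, 10, 5, 5, 8, 5, 5, 6, 6, 5]
j=2: arr[2]=10 > 5 → no swap
j=3: arr[3]=5 ≤ 5 → i=2, swap arr[2],arr[3] → [5, 5, 5, 10, 5, 8, 5, 5, 6, 6, 5]
j=4: arr[4]=5 ≤ 5 → i=3, swap arr[3],arr[4] → [5, 5, 5, 5, 10, 8, 5, 5, 6, 6, 5]
j=5: arr[5]=8 > 5 → no swap
j=6: arr[6]=5 ≤ 5 → i=4, swap arr[4],arr[6] → [5, 5, 5, 5, 5, 8, 10, 5, 6, 6, 5]
j=7: arr[7]=5 ≤ 5 → i=5, swap arr[5],arr[7] → [5, 5, 5, 5, 5, 5, 10, 8, 6, 6, 5]
j=8: arr[8]=6 > 5 → no swap
j=9: arr[9]=6 > 5 → no swap
final swap arr[6],arr[10] → [5, 5, 5, 5, 5, 5, 5, 8, 6, 6, 10]; return 6

[5, 5, 5, 5, 5, 5, 5, 8, 6, 6, 10]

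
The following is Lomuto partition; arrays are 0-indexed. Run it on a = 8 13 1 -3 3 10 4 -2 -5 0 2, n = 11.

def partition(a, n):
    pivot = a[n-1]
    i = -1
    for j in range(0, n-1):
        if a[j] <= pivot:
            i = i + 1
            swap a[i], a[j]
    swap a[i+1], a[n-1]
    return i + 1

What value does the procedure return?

pivot=2, i=-1
j=0: 8>2, skip
j=1: 13>2, skip
j=2: 1≤2, i=0, swap(0,2) ⇒ 1 13 8 -3 3 10 4 -2 -5 0 2
j=3: -3≤2, i=1, swap(1,3) ⇒ 1 -3 8 13 3 10 4 -2 -5 0 2
j=4: 3>2, skip
j=5: 10>2, skip
j=6: 4>2, skip
j=7: -2≤2, i=2, swap(2,7) ⇒ 1 -3 -2 13 3 10 4 8 -5 0 2
j=8: -5≤2, i=3, swap(3,8) ⇒ 1 -3 -2 -5 3 10 4 8 13 0 2
j=9: 0≤2, i=4, swap(4,9) ⇒ 1 -3 -2 -5 0 10 4 8 13 3 2
swap(5,10) ⇒ 1 -3 -2 -5 0 2 4 8 13 3 10; return 5

5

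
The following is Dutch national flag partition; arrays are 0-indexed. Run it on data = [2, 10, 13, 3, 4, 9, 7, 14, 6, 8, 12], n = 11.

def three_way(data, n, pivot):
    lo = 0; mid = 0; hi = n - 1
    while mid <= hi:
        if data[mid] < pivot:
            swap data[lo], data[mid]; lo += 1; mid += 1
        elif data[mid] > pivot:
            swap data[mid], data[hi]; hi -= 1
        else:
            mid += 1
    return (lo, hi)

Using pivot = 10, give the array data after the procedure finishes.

[2, 8, 3, 4, 9, 7, 6, 10, 14, 12, 13]

lo=0 mid=0 hi=10
2<10: swap(0,0), lo=1 mid=1 ⇒ [2, 10, 13, 3, 4, 9, 7, 14, 6, 8, 12]
10=10: mid=2
13>10: swap(2,10), hi=9 ⇒ [2, 10, 12, 3, 4, 9, 7, 14, 6, 8, 13]
12>10: swap(2,9), hi=8 ⇒ [2, 10, 8, 3, 4, 9, 7, 14, 6, 12, 13]
8<10: swap(1,2), lo=2 mid=3 ⇒ [2, 8, 10, 3, 4, 9, 7, 14, 6, 12, 13]
3<10: swap(2,3), lo=3 mid=4 ⇒ [2, 8, 3, 10, 4, 9, 7, 14, 6, 12, 13]
4<10: swap(3,4), lo=4 mid=5 ⇒ [2, 8, 3, 4, 10, 9, 7, 14, 6, 12, 13]
9<10: swap(4,5), lo=5 mid=6 ⇒ [2, 8, 3, 4, 9, 10, 7, 14, 6, 12, 13]
7<10: swap(5,6), lo=6 mid=7 ⇒ [2, 8, 3, 4, 9, 7, 10, 14, 6, 12, 13]
14>10: swap(7,8), hi=7 ⇒ [2, 8, 3, 4, 9, 7, 10, 6, 14, 12, 13]
6<10: swap(6,7), lo=7 mid=8 ⇒ [2, 8, 3, 4, 9, 7, 6, 10, 14, 12, 13]
done. lo=7 hi=7; data=[2, 8, 3, 4, 9, 7, 6, 10, 14, 12, 13]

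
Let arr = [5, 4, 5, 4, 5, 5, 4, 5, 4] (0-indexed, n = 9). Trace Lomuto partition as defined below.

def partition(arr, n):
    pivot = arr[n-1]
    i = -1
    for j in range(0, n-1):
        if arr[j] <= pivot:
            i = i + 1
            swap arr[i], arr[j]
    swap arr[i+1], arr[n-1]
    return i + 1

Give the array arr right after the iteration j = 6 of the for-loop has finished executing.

[4, 4, 4, 5, 5, 5, 5, 5, 4]

pivot=4, i=-1
j=0: 5>4, skip
j=1: 4≤4, i=0, swap(0,1) ⇒ [4, 5, 5, 4, 5, 5, 4, 5, 4]
j=2: 5>4, skip
j=3: 4≤4, i=1, swap(1,3) ⇒ [4, 4, 5, 5, 5, 5, 4, 5, 4]
j=4: 5>4, skip
j=5: 5>4, skip
j=6: 4≤4, i=2, swap(2,6) ⇒ [4, 4, 4, 5, 5, 5, 5, 5, 4]
(after j=6) arr = [4, 4, 4, 5, 5, 5, 5, 5, 4]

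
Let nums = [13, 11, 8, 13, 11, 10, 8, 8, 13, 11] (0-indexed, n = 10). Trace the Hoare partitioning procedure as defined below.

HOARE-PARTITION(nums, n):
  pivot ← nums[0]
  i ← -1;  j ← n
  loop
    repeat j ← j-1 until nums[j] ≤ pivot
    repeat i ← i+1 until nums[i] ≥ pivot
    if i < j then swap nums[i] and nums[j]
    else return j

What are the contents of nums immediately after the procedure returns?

pivot=13
j stops at 9 (11), i stops at 0 (13); swap ⇒ [11, 11, 8, 13, 11, 10, 8, 8, 13, 13]
j stops at 8 (13), i stops at 3 (13); swap ⇒ [11, 11, 8, 13, 11, 10, 8, 8, 13, 13]
j stops at 7, i stops at 8; i≥j ⇒ return 7. nums=[11, 11, 8, 13, 11, 10, 8, 8, 13, 13]

[11, 11, 8, 13, 11, 10, 8, 8, 13, 13]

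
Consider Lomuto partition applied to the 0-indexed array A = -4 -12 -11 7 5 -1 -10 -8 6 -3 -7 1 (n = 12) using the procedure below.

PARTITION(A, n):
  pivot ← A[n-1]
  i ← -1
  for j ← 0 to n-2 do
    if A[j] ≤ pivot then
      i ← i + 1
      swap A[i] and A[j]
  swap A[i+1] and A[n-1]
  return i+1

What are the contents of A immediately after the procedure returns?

-4 -12 -11 -1 -10 -8 -3 -7 1 5 7 6

pivot = A[11] = 1; i = -1
j=0: A[0]=-4 ≤ 1 → i=0, swap A[0],A[0] (no change) → -4 -12 -11 7 5 -1 -10 -8 6 -3 -7 1
j=1: A[1]=-12 ≤ 1 → i=1, swap A[1],A[1] (no change) → -4 -12 -11 7 5 -1 -10 -8 6 -3 -7 1
j=2: A[2]=-11 ≤ 1 → i=2, swap A[2],A[2] (no change) → -4 -12 -11 7 5 -1 -10 -8 6 -3 -7 1
j=3: A[3]=7 > 1 → no swap
j=4: A[4]=5 > 1 → no swap
j=5: A[5]=-1 ≤ 1 → i=3, swap A[3],A[5] → -4 -12 -11 -1 5 7 -10 -8 6 -3 -7 1
j=6: A[6]=-10 ≤ 1 → i=4, swap A[4],A[6] → -4 -12 -11 -1 -10 7 5 -8 6 -3 -7 1
j=7: A[7]=-8 ≤ 1 → i=5, swap A[5],A[7] → -4 -12 -11 -1 -10 -8 5 7 6 -3 -7 1
j=8: A[8]=6 > 1 → no swap
j=9: A[9]=-3 ≤ 1 → i=6, swap A[6],A[9] → -4 -12 -11 -1 -10 -8 -3 7 6 5 -7 1
j=10: A[10]=-7 ≤ 1 → i=7, swap A[7],A[10] → -4 -12 -11 -1 -10 -8 -3 -7 6 5 7 1
final swap A[8],A[11] → -4 -12 -11 -1 -10 -8 -3 -7 1 5 7 6; return 8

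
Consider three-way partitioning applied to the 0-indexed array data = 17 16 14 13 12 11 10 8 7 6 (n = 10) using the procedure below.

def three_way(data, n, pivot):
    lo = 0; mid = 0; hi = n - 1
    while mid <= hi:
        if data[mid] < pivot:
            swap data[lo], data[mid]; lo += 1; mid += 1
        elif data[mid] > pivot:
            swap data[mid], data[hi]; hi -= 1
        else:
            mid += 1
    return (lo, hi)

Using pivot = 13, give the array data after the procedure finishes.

lo=0 mid=0 hi=9
17>13: swap(0,9), hi=8 ⇒ 6 16 14 13 12 11 10 8 7 17
6<13: swap(0,0), lo=1 mid=1 ⇒ 6 16 14 13 12 11 10 8 7 17
16>13: swap(1,8), hi=7 ⇒ 6 7 14 13 12 11 10 8 16 17
7<13: swap(1,1), lo=2 mid=2 ⇒ 6 7 14 13 12 11 10 8 16 17
14>13: swap(2,7), hi=6 ⇒ 6 7 8 13 12 11 10 14 16 17
8<13: swap(2,2), lo=3 mid=3 ⇒ 6 7 8 13 12 11 10 14 16 17
13=13: mid=4
12<13: swap(3,4), lo=4 mid=5 ⇒ 6 7 8 12 13 11 10 14 16 17
11<13: swap(4,5), lo=5 mid=6 ⇒ 6 7 8 12 11 13 10 14 16 17
10<13: swap(5,6), lo=6 mid=7 ⇒ 6 7 8 12 11 10 13 14 16 17
done. lo=6 hi=6; data=6 7 8 12 11 10 13 14 16 17

6 7 8 12 11 10 13 14 16 17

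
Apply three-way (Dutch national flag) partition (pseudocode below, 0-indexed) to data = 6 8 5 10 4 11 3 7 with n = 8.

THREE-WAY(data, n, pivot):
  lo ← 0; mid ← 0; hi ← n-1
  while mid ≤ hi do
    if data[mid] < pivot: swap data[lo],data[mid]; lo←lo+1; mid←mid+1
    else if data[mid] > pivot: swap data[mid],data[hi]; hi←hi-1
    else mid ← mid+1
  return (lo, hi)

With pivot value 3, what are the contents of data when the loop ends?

3 5 10 4 11 8 7 6

lo=0 mid=0 hi=7
6>3: swap(0,7), hi=6 ⇒ 7 8 5 10 4 11 3 6
7>3: swap(0,6), hi=5 ⇒ 3 8 5 10 4 11 7 6
3=3: mid=1
8>3: swap(1,5), hi=4 ⇒ 3 11 5 10 4 8 7 6
11>3: swap(1,4), hi=3 ⇒ 3 4 5 10 11 8 7 6
4>3: swap(1,3), hi=2 ⇒ 3 10 5 4 11 8 7 6
10>3: swap(1,2), hi=1 ⇒ 3 5 10 4 11 8 7 6
5>3: swap(1,1), hi=0 ⇒ 3 5 10 4 11 8 7 6
done. lo=0 hi=0; data=3 5 10 4 11 8 7 6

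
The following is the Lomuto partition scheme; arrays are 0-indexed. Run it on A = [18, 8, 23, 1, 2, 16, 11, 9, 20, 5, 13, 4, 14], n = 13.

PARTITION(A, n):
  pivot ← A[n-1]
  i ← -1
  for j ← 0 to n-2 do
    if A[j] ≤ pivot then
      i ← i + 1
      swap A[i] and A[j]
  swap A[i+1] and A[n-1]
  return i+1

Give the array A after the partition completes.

pivot = A[12] = 14; i = -1
j=0: A[0]=18 > 14 → no swap
j=1: A[1]=8 ≤ 14 → i=0, swap A[0],A[1] → [8, 18, 23, 1, 2, 16, 11, 9, 20, 5, 13, 4, 14]
j=2: A[2]=23 > 14 → no swap
j=3: A[3]=1 ≤ 14 → i=1, swap A[1],A[3] → [8, 1, 23, 18, 2, 16, 11, 9, 20, 5, 13, 4, 14]
j=4: A[4]=2 ≤ 14 → i=2, swap A[2],A[4] → [8, 1, 2, 18, 23, 16, 11, 9, 20, 5, 13, 4, 14]
j=5: A[5]=16 > 14 → no swap
j=6: A[6]=11 ≤ 14 → i=3, swap A[3],A[6] → [8, 1, 2, 11, 23, 16, 18, 9, 20, 5, 13, 4, 14]
j=7: A[7]=9 ≤ 14 → i=4, swap A[4],A[7] → [8, 1, 2, 11, 9, 16, 18, 23, 20, 5, 13, 4, 14]
j=8: A[8]=20 > 14 → no swap
j=9: A[9]=5 ≤ 14 → i=5, swap A[5],A[9] → [8, 1, 2, 11, 9, 5, 18, 23, 20, 16, 13, 4, 14]
j=10: A[10]=13 ≤ 14 → i=6, swap A[6],A[10] → [8, 1, 2, 11, 9, 5, 13, 23, 20, 16, 18, 4, 14]
j=11: A[11]=4 ≤ 14 → i=7, swap A[7],A[11] → [8, 1, 2, 11, 9, 5, 13, 4, 20, 16, 18, 23, 14]
final swap A[8],A[12] → [8, 1, 2, 11, 9, 5, 13, 4, 14, 16, 18, 23, 20]; return 8

[8, 1, 2, 11, 9, 5, 13, 4, 14, 16, 18, 23, 20]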